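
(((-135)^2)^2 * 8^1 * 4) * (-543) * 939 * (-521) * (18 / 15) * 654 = 2215884868362327312000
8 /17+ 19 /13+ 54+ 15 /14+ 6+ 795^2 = 1955680283 /3094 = 632088.00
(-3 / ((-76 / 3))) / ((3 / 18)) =0.71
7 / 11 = 0.64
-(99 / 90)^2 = -1.21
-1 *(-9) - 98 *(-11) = 1087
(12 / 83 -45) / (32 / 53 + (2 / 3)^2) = -1775871 / 41500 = -42.79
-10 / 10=-1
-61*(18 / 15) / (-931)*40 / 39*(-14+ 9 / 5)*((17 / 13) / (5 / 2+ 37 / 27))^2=-50172416064 / 446727115835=-0.11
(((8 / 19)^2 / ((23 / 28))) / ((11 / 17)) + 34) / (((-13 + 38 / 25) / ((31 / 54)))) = -405039025 / 235913139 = -1.72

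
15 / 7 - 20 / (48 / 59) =-1885 / 84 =-22.44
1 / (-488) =-1 / 488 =-0.00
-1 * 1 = -1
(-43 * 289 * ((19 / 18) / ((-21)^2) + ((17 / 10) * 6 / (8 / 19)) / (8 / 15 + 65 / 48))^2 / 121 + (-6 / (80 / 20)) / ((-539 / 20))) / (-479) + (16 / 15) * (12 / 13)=36.32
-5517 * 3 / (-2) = 16551 / 2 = 8275.50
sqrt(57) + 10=17.55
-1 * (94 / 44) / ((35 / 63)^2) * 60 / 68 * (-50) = 57105 / 187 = 305.37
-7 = -7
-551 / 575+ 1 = 24 / 575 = 0.04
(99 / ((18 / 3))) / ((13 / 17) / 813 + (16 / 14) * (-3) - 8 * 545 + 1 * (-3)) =-3192651 / 844877548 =-0.00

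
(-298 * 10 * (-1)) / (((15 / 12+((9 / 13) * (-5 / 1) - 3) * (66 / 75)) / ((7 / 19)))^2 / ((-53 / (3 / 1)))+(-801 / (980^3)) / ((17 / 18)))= -363.12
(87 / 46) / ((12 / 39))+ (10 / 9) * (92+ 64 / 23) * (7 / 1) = 1230979 / 1656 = 743.34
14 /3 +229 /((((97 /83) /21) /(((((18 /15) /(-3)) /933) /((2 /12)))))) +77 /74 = -163334591 /33485370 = -4.88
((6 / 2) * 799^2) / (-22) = -1915203 / 22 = -87054.68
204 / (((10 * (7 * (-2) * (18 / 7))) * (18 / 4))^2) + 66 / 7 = 14434319 / 1530900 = 9.43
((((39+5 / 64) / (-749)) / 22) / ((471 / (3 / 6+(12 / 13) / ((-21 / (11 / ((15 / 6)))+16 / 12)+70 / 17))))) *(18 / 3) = -0.00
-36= -36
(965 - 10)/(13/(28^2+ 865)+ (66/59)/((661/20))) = 61415430205/2683667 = 22884.89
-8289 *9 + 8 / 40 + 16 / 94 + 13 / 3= -52590389 / 705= -74596.30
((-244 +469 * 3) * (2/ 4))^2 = 1352569/ 4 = 338142.25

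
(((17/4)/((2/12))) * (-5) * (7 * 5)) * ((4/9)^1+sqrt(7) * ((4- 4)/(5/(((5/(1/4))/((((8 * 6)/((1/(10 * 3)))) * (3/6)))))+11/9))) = -5950/3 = -1983.33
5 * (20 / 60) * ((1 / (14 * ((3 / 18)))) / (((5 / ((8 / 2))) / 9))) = 36 / 7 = 5.14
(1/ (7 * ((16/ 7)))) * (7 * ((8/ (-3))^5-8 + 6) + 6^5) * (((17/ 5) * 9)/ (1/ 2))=2816543/ 108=26079.10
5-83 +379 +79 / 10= 3089 / 10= 308.90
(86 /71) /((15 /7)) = 602 /1065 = 0.57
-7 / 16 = -0.44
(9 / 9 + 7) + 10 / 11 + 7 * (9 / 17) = 2359 / 187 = 12.61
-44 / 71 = -0.62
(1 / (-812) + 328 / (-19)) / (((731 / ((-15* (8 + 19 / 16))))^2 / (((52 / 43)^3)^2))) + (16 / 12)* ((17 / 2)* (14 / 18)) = 346528242183114692582 / 50252867748132452253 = 6.90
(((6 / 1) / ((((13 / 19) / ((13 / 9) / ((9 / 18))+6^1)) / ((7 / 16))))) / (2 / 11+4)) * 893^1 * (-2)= -13064590 / 897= -14564.76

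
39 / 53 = 0.74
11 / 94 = 0.12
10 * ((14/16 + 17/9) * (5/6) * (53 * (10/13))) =1318375/1404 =939.01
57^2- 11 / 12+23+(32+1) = 39649 / 12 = 3304.08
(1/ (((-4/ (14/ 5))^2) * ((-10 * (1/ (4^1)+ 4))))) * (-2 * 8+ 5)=539/ 4250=0.13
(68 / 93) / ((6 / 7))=238 / 279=0.85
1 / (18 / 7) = 7 / 18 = 0.39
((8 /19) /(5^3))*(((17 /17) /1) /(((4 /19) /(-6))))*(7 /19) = -84 /2375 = -0.04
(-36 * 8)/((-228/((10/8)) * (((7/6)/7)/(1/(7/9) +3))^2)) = 972000/931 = 1044.04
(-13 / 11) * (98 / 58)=-637 / 319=-2.00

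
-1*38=-38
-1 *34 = -34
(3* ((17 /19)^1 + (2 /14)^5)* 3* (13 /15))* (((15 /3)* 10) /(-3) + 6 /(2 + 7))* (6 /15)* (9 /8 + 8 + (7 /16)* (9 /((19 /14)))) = -81483333984 /151683175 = -537.19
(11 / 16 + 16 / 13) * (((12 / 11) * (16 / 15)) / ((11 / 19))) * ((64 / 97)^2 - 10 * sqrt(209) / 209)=124207104 / 74001785 - 3192 * sqrt(209) / 17303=-0.99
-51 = -51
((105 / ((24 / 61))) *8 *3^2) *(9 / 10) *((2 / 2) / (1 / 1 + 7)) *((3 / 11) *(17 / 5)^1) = 1763937 / 880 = 2004.47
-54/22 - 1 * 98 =-1105/11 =-100.45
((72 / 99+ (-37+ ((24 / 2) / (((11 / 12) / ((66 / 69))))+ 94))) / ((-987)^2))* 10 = 25390 / 35209251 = 0.00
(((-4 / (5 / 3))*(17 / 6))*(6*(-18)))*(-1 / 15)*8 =-9792 / 25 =-391.68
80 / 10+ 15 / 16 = 143 / 16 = 8.94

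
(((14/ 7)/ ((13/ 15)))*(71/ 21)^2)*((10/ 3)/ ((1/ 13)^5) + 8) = 26738573020/ 819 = 32647830.31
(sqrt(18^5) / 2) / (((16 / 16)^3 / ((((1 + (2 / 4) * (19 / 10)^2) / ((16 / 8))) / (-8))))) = -136323 * sqrt(2) / 1600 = -120.49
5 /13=0.38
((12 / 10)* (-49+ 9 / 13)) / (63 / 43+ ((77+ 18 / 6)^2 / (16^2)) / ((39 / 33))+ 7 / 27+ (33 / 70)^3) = -300100852800 / 118980640141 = -2.52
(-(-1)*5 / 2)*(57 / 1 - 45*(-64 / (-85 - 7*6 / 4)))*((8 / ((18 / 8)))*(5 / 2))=341800 / 573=596.51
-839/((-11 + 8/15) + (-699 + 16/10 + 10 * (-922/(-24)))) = 8390/3237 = 2.59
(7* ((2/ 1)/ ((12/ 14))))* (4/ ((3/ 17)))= 3332/ 9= 370.22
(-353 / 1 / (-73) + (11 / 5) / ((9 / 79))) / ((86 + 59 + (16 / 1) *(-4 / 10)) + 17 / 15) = 39661 / 229512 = 0.17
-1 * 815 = -815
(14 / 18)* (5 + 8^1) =91 / 9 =10.11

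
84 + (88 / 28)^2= 4600 / 49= 93.88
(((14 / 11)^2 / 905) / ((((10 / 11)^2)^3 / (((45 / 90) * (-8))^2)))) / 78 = 717409 / 1102968750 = 0.00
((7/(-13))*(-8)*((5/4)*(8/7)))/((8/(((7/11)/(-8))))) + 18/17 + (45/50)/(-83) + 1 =8017617/4035460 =1.99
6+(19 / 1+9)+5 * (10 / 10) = 39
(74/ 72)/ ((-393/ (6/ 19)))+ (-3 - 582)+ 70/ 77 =-287853257/ 492822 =-584.09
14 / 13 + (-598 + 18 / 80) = -310283 / 520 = -596.70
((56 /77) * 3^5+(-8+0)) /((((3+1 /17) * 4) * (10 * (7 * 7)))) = 986 /35035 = 0.03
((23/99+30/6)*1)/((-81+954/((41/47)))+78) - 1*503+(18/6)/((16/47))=-35002249187/70828560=-494.18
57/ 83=0.69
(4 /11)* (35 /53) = 140 /583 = 0.24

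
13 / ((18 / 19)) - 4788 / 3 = -28481 / 18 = -1582.28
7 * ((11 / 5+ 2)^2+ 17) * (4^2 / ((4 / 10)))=48496 / 5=9699.20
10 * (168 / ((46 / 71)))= 59640 / 23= 2593.04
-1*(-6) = 6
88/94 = 44/47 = 0.94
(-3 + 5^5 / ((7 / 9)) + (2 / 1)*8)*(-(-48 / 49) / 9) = 451456 / 1029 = 438.73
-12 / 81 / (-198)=2 / 2673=0.00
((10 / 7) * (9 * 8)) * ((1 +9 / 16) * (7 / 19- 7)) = -20250 / 19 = -1065.79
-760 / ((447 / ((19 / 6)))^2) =-68590 / 1798281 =-0.04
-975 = -975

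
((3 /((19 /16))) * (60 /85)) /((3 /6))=3.57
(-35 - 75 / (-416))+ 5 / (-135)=-391511 / 11232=-34.86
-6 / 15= -2 / 5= -0.40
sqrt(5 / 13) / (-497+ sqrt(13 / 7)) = -0.00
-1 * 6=-6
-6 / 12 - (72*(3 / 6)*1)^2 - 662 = -3917 / 2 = -1958.50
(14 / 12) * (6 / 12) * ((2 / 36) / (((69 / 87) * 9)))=203 / 44712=0.00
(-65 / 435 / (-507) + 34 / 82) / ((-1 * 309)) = -57722 / 42985917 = -0.00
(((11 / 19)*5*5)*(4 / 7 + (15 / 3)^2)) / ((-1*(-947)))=49225 / 125951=0.39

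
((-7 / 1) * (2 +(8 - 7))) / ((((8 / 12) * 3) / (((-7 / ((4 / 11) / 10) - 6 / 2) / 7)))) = 1173 / 4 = 293.25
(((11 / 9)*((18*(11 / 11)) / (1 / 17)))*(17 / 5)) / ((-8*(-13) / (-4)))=-3179 / 65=-48.91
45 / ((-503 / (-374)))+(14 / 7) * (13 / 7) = 130888 / 3521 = 37.17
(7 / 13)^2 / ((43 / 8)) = 392 / 7267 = 0.05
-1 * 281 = -281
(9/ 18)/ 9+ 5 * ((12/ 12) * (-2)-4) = -539/ 18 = -29.94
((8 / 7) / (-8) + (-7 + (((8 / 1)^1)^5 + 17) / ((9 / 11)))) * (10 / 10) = 2523995 / 63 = 40063.41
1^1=1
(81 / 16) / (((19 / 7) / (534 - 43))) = 278397 / 304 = 915.78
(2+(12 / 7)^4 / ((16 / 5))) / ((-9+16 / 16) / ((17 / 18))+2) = -95897 / 132055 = -0.73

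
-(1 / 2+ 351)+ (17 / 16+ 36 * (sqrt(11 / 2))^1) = -5607 / 16+ 18 * sqrt(22) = -266.01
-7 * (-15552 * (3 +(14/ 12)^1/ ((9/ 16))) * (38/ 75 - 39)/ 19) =-531577536/ 475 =-1119110.60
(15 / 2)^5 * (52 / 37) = 9871875 / 296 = 33350.93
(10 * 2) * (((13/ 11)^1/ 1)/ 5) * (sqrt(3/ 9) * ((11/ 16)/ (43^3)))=13 * sqrt(3)/ 954084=0.00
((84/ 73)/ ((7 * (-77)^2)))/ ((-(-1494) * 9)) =2/ 969942897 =0.00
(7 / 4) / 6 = 7 / 24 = 0.29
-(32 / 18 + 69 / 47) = -1373 / 423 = -3.25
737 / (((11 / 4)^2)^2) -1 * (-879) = 1187101 / 1331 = 891.89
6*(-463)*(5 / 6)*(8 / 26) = -9260 / 13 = -712.31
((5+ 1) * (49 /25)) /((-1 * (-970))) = 0.01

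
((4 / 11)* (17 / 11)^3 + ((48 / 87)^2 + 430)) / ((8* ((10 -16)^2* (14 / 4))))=2657450129 / 6205792824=0.43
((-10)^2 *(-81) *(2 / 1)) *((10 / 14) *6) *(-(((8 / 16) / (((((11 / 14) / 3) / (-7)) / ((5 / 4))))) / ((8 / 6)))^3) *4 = -46520462953125 / 85184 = -546117380.65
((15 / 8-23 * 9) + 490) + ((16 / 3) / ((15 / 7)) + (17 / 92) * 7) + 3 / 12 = 2392153 / 8280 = 288.91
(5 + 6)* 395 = 4345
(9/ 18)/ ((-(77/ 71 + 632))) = -71/ 89898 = -0.00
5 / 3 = 1.67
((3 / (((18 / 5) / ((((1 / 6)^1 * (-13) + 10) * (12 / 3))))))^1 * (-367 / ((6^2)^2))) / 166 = -0.04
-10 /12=-0.83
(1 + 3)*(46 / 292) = 0.63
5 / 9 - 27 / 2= -12.94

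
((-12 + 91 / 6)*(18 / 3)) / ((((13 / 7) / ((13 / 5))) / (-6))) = -798 / 5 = -159.60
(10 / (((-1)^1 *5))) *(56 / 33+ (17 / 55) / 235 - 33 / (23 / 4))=8.08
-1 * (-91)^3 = 753571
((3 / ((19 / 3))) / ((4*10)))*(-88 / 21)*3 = -99 / 665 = -0.15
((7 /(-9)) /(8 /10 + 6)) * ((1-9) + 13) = -175 /306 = -0.57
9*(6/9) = 6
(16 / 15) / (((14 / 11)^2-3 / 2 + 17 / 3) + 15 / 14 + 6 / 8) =54208 / 386635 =0.14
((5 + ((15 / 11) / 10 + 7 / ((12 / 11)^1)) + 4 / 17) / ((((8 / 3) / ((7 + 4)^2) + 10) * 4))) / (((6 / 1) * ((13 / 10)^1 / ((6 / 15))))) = 290983 / 19295952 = 0.02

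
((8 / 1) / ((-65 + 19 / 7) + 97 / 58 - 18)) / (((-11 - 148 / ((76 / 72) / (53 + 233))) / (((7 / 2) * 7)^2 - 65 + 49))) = 12018412 / 8108120207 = 0.00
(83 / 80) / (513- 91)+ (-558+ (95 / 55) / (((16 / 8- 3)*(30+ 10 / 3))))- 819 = -2556905251 / 1856800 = -1377.05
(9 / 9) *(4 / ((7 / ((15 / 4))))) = 15 / 7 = 2.14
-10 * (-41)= 410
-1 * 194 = -194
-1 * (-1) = 1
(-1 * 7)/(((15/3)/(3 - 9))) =42/5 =8.40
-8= -8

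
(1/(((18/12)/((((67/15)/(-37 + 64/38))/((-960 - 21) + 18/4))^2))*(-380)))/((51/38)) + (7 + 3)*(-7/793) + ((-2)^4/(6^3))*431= 31.84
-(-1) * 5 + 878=883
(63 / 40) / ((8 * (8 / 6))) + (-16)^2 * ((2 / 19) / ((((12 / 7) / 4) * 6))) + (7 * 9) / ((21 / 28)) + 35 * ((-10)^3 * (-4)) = 30663911999 / 218880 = 140094.63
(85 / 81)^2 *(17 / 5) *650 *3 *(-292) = -4662437000 / 2187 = -2131887.06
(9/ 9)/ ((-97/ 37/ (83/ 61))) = -3071/ 5917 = -0.52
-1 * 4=-4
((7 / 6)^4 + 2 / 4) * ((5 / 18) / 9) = 15245 / 209952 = 0.07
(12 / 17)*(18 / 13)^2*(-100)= -388800 / 2873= -135.33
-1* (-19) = 19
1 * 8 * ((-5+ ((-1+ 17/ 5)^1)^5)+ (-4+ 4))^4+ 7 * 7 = 23662269774448970493033/ 95367431640625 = 248116881.91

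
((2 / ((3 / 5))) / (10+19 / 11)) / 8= 55 / 1548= 0.04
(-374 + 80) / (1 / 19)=-5586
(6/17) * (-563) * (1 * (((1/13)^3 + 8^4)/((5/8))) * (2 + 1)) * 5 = -729559874736/37349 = -19533585.23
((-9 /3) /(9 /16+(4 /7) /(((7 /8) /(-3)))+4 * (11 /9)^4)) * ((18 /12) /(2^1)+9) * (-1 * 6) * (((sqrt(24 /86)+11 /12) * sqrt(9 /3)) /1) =5416446672 * sqrt(43) /1665384883+827512686 * sqrt(3) /38729881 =58.33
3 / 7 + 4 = 31 / 7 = 4.43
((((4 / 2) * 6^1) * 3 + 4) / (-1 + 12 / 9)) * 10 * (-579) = -694800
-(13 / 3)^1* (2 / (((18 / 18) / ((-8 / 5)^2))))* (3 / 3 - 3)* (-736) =-2449408 / 75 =-32658.77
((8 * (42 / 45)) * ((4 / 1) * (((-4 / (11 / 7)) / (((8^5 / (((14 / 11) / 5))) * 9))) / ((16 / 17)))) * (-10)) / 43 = 5831 / 359631360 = 0.00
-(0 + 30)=-30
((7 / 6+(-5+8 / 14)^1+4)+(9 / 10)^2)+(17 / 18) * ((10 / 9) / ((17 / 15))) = 46759 / 18900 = 2.47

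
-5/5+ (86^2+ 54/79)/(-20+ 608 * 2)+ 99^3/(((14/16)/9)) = 143495653055/14378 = 9980223.47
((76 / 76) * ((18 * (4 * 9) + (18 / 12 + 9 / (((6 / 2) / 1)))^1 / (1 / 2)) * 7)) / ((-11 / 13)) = -59787 / 11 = -5435.18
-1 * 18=-18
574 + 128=702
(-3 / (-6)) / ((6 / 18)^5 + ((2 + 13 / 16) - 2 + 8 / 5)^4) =4976640000 / 337200544243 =0.01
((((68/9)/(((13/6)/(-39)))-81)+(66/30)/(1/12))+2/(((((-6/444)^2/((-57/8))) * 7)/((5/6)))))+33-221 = -676777/70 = -9668.24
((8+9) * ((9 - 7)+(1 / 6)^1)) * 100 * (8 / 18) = 44200 / 27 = 1637.04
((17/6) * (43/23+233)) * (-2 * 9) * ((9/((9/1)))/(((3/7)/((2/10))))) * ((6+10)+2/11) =-114425164/1265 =-90454.68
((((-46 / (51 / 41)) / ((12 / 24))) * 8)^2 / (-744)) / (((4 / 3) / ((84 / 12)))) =-199191776 / 80631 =-2470.41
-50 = -50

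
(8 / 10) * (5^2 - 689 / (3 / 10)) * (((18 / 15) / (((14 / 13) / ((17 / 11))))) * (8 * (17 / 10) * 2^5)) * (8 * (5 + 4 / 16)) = -15731069952 / 275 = -57203890.73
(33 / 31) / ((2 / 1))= 33 / 62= 0.53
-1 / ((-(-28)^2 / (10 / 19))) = 5 / 7448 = 0.00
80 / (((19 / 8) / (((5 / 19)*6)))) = 19200 / 361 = 53.19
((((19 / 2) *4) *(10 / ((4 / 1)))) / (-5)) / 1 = -19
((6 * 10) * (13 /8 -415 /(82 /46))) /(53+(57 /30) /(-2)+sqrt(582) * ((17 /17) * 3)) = 1315598450 /4608031 -75827000 * sqrt(582) /4608031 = -111.48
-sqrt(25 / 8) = -5*sqrt(2) / 4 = -1.77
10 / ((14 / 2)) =1.43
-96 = -96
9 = 9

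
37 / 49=0.76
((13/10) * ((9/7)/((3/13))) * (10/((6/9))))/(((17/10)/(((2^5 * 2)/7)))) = 486720/833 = 584.30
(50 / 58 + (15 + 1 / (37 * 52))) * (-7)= -6195483 / 55796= -111.04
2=2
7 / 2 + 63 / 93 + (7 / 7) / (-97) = 25061 / 6014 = 4.17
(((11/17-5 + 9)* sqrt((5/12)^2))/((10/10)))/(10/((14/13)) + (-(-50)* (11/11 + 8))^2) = 553/57836652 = 0.00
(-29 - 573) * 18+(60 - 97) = -10873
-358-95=-453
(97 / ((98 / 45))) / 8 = 4365 / 784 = 5.57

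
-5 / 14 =-0.36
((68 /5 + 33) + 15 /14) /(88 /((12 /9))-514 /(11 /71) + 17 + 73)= -36707 /2434460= -0.02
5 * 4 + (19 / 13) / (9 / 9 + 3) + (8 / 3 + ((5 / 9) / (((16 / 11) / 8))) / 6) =8263 / 351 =23.54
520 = 520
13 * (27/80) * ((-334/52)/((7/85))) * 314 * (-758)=81447918.91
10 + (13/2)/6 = 133/12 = 11.08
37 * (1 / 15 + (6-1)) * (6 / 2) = 2812 / 5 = 562.40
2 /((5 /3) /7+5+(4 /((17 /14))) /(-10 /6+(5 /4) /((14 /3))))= 83895 /120941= 0.69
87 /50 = 1.74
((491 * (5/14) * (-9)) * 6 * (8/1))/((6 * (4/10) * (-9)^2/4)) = -98200/63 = -1558.73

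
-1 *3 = -3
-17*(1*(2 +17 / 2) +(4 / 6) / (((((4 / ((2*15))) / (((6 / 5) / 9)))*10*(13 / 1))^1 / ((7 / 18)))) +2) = -372997 / 1755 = -212.53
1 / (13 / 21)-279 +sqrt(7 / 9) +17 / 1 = -3385 / 13 +sqrt(7) / 3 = -259.50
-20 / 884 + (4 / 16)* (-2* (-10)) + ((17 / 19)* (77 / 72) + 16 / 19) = 2048681 / 302328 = 6.78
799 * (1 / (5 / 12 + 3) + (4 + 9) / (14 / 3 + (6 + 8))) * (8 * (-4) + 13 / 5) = -38105109 / 1640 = -23234.82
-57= -57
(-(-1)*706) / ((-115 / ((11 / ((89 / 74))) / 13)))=-574684 / 133055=-4.32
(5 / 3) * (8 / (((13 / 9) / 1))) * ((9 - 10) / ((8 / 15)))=-225 / 13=-17.31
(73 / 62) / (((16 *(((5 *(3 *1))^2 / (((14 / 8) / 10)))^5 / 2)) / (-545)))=-133733299 / 5857660800000000000000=-0.00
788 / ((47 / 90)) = 70920 / 47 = 1508.94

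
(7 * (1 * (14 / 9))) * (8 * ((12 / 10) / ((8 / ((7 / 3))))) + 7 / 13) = 21266 / 585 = 36.35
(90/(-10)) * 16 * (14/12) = -168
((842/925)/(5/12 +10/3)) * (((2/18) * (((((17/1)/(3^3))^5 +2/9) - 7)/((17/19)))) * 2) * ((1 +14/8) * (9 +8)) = -33729297102776/1791819761625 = -18.82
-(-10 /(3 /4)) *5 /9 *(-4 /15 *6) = -320 /27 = -11.85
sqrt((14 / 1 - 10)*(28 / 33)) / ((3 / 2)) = 8*sqrt(231) / 99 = 1.23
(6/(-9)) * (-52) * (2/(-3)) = -208/9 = -23.11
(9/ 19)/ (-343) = -9/ 6517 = -0.00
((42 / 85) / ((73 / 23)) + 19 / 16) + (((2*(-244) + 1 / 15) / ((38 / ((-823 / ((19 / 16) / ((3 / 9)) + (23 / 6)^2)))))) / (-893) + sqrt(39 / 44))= 615561338833 / 885701561008 + sqrt(429) / 22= 1.64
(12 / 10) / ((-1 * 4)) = -3 / 10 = -0.30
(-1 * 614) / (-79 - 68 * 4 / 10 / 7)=21490 / 2901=7.41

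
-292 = -292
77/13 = 5.92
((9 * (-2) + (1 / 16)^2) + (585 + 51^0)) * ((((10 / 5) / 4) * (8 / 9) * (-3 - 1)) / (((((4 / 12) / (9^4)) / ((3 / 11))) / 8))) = -86729859 / 2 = -43364929.50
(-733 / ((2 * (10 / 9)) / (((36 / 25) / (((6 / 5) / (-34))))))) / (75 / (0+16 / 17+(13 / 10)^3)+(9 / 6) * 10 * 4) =5983037001 / 37299500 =160.41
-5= -5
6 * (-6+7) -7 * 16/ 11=-46/ 11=-4.18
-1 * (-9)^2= -81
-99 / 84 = -33 / 28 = -1.18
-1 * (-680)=680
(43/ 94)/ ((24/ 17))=731/ 2256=0.32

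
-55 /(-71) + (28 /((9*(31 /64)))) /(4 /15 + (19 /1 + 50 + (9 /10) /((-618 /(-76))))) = 153447775 /176940591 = 0.87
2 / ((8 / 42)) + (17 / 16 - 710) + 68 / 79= -881737 / 1264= -697.58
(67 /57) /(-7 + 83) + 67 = 290311 /4332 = 67.02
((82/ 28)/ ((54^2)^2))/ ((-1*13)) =-41/ 1547556192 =-0.00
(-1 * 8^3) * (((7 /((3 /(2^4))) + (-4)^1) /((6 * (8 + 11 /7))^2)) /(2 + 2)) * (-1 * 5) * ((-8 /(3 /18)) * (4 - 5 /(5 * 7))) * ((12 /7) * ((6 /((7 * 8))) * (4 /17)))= -27648000 /534191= -51.76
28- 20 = 8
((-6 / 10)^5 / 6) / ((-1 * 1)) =81 / 6250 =0.01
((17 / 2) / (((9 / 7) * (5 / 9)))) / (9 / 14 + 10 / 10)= 833 / 115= 7.24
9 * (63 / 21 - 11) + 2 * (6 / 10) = -354 / 5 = -70.80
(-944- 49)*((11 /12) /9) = -3641 /36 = -101.14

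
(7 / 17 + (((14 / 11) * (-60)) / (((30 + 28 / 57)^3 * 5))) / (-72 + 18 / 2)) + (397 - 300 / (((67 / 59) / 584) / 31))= -39319922629060279443 / 8221967174861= -4782301.10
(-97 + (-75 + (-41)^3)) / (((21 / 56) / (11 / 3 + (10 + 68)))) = -15046920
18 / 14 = 9 / 7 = 1.29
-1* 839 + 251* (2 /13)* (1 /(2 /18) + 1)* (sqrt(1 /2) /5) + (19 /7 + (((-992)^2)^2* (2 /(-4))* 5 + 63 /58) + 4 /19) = -18675246029752465 /7714 + 502* sqrt(2) /13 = -2420954891020.38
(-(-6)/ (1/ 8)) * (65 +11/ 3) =3296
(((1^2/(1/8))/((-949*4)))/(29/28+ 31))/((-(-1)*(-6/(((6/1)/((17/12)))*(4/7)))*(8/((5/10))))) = 8/4823767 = 0.00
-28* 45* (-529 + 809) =-352800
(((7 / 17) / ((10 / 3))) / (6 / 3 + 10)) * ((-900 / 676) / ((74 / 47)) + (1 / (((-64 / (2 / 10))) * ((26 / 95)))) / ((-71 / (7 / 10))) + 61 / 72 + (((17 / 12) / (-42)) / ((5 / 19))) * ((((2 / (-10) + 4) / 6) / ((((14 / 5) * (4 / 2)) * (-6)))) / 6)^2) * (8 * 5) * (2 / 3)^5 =71182718148359 / 754706446805525760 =0.00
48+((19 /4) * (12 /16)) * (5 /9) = 2399 /48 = 49.98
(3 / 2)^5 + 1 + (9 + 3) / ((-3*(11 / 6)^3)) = 338377 / 42592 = 7.94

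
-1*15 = -15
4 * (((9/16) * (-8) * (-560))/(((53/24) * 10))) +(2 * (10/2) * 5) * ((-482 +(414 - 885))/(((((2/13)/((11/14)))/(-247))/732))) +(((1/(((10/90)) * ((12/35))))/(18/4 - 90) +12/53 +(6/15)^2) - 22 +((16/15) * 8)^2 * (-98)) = 139568979684600517/3172050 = 43999615291.25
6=6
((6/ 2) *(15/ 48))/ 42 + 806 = 180549/ 224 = 806.02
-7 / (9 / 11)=-77 / 9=-8.56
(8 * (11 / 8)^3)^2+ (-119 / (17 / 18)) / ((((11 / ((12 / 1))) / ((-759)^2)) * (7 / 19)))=-880353900503 / 4096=-214930151.49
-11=-11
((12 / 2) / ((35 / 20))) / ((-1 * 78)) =-4 / 91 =-0.04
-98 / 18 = -49 / 9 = -5.44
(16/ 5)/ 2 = 8/ 5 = 1.60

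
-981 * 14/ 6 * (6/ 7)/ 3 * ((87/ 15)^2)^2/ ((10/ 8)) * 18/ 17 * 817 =-27209733793776/ 53125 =-512183224.35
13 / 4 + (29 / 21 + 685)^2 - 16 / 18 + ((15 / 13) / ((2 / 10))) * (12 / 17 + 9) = 183685592029 / 389844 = 471177.17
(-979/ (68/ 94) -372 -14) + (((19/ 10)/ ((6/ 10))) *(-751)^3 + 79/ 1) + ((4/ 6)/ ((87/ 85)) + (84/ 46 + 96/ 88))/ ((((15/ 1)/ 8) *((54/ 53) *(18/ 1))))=-5488203187317124829/ 4091734845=-1341290038.39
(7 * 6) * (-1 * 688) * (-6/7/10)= 12384/5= 2476.80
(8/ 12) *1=2/ 3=0.67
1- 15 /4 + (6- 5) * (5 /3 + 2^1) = 11 /12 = 0.92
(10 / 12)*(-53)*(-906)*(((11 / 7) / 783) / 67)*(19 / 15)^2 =31779913 / 16525215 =1.92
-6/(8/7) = -5.25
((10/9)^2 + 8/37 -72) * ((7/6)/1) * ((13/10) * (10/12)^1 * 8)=-19240676/26973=-713.33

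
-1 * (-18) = 18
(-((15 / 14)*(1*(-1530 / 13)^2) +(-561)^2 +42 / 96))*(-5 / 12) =31189776845 / 227136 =137317.63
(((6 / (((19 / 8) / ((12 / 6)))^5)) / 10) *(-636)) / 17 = -2000683008 / 210468415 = -9.51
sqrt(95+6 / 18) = sqrt(858) / 3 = 9.76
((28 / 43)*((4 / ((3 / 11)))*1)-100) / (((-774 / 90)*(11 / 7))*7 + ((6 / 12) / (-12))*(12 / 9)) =350040 / 366317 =0.96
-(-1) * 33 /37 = 33 /37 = 0.89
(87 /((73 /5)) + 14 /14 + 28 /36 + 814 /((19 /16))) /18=8653345 /224694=38.51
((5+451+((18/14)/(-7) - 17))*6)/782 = 64506/19159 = 3.37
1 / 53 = 0.02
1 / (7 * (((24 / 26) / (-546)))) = -169 / 2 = -84.50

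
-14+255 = 241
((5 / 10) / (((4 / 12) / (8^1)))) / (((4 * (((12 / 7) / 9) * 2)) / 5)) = 315 / 8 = 39.38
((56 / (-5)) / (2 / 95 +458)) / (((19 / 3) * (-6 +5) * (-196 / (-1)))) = 1 / 50764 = 0.00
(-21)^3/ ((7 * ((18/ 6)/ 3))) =-1323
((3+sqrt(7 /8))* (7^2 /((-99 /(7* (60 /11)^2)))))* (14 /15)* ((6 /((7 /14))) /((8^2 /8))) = -567.93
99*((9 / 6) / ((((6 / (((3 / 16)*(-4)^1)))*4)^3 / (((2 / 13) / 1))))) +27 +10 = 15761111 / 425984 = 37.00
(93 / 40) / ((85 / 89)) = 8277 / 3400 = 2.43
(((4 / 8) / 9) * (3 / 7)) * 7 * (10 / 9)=5 / 27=0.19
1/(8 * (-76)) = -1/608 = -0.00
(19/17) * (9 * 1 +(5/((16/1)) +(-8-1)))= 95/272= 0.35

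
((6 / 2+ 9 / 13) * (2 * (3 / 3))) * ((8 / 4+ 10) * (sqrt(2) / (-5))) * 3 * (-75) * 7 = 362880 * sqrt(2) / 13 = 39476.14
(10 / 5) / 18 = 1 / 9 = 0.11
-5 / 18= -0.28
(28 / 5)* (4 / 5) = 112 / 25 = 4.48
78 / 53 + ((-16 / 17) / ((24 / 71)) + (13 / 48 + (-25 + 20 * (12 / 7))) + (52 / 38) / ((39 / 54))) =58317461 / 5751984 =10.14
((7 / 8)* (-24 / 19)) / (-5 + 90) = -21 / 1615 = -0.01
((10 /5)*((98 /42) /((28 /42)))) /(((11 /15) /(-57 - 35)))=-9660 /11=-878.18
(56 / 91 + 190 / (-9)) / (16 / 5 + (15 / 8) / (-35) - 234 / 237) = -53043760 / 5587803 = -9.49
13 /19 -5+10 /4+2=7 /38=0.18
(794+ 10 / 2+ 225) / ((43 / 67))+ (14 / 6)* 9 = 69511 / 43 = 1616.53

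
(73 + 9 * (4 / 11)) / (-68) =-839 / 748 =-1.12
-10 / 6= -5 / 3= -1.67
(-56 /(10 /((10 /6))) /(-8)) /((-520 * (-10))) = 7 /31200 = 0.00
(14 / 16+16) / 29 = 135 / 232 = 0.58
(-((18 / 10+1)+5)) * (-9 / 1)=351 / 5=70.20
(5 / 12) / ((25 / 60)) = 1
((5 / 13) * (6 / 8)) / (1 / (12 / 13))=45 / 169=0.27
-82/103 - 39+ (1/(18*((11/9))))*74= -36.43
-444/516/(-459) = 37/19737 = 0.00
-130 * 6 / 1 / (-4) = 195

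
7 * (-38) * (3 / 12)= -133 / 2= -66.50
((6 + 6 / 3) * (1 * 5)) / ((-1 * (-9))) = 40 / 9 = 4.44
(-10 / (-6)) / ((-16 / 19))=-95 / 48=-1.98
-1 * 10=-10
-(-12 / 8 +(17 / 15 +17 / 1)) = -499 / 30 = -16.63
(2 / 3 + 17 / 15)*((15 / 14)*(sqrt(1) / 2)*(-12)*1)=-81 / 7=-11.57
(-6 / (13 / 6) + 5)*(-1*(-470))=13630 / 13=1048.46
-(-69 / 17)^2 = -4761 / 289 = -16.47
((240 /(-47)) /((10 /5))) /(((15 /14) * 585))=-112 /27495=-0.00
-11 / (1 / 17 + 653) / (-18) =187 / 199836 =0.00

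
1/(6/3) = 1/2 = 0.50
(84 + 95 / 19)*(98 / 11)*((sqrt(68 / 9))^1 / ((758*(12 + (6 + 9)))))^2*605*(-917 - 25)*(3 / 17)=-1.44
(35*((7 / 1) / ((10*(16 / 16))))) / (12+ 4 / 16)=2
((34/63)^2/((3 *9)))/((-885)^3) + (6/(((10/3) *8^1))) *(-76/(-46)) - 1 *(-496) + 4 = 3419442265141153873/6833803745758500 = 500.37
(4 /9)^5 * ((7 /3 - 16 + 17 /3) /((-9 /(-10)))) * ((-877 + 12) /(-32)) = -2214400 /531441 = -4.17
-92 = -92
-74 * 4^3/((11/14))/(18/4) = -132608/99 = -1339.47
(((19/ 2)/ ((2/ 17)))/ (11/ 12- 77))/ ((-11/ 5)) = 4845/ 10043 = 0.48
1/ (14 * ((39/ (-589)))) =-589/ 546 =-1.08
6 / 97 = 0.06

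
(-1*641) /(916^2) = -641 /839056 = -0.00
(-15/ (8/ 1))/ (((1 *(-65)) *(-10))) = -3/ 1040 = -0.00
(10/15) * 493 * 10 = 9860/3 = 3286.67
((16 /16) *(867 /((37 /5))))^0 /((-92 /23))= -1 /4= -0.25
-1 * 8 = -8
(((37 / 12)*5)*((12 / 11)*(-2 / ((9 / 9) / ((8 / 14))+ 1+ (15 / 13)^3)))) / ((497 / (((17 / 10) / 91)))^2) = -278018 / 25074517168085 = -0.00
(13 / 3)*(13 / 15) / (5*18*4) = 169 / 16200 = 0.01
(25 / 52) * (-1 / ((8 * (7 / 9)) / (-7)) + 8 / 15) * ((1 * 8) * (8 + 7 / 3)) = 30845 / 468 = 65.91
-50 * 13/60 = -65/6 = -10.83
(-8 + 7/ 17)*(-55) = 7095/ 17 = 417.35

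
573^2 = 328329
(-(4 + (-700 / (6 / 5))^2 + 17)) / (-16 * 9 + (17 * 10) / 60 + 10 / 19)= 116382182 / 48099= 2419.64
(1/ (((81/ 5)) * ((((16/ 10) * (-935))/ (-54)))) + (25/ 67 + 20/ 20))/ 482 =0.00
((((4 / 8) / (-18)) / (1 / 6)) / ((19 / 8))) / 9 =-4 / 513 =-0.01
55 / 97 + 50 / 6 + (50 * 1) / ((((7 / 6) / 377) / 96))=3159579730 / 2037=1551094.61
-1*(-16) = 16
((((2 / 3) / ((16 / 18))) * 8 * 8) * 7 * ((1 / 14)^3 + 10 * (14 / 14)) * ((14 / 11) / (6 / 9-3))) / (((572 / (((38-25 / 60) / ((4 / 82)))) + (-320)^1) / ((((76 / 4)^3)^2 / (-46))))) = -19531327504462209 / 3326561392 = -5871326.33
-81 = -81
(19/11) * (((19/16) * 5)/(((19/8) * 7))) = 95/154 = 0.62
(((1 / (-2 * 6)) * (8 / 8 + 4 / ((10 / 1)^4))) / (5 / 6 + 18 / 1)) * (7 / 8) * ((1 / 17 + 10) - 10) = -17507 / 76840000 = -0.00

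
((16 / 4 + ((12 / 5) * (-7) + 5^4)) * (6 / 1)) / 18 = 204.07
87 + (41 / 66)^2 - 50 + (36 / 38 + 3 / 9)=3200203 / 82764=38.67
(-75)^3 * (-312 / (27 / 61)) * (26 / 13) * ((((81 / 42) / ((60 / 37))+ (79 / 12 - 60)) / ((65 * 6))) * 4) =-6690327500 / 21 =-318587023.81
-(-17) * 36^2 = 22032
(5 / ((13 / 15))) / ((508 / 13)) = 75 / 508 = 0.15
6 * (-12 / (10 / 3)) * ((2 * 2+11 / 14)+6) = -8154 / 35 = -232.97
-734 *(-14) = 10276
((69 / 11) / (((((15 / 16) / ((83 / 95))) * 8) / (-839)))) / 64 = -1601651 / 167200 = -9.58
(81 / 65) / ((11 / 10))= 162 / 143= 1.13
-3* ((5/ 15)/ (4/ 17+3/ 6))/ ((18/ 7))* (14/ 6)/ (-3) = 833/ 2025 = 0.41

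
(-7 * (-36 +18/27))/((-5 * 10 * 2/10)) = -371/15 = -24.73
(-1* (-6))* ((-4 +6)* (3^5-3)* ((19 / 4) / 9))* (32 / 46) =24320 / 23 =1057.39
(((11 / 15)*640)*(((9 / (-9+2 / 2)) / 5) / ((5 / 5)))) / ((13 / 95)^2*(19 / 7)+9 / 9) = -175560 / 1747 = -100.49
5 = 5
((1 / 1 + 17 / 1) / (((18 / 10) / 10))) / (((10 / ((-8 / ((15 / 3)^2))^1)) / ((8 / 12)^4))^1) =-256 / 405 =-0.63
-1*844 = -844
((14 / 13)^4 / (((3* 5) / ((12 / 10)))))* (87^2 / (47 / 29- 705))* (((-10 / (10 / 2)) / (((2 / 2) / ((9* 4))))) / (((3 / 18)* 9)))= 57821831424 / 1040334425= 55.58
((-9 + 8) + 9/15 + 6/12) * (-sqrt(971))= -sqrt(971)/10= -3.12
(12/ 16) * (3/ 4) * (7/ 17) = 63/ 272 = 0.23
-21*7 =-147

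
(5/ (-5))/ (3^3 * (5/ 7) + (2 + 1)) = -7/ 156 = -0.04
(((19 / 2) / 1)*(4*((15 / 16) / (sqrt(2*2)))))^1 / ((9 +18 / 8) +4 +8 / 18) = 513 / 452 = 1.13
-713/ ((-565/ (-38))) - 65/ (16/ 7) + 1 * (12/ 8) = -677019/ 9040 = -74.89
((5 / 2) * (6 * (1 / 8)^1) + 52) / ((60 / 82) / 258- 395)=-759853 / 5571040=-0.14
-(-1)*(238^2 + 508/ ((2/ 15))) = 60454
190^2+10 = 36110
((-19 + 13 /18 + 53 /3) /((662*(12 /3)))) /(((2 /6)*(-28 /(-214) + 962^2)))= -1177 /1573269829536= -0.00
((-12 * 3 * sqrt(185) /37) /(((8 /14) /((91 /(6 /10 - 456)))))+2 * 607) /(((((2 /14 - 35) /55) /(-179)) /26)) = 259402325 * sqrt(185) /103822+543808265 /61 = 8948873.26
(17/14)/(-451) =-17/6314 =-0.00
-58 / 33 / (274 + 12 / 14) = -203 / 31746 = -0.01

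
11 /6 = 1.83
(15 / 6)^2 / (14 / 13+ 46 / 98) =3185 / 788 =4.04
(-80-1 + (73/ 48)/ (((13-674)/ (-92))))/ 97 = -640813/ 769404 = -0.83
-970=-970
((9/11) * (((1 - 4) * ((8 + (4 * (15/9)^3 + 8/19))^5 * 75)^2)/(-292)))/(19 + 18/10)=24818782535914467768701411401000000000000000/54228335602896142401153946077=457671847383584.18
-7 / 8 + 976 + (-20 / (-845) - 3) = 1314345 / 1352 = 972.15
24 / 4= 6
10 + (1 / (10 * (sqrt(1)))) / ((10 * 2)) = 2001 / 200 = 10.00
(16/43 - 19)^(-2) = 1849/641601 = 0.00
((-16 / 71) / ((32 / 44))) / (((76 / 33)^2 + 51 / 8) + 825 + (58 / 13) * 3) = -2491632 / 6835510729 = -0.00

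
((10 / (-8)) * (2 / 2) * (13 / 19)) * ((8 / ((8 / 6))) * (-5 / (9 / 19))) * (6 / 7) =325 / 7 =46.43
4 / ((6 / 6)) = 4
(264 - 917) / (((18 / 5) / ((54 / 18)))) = -3265 / 6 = -544.17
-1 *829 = -829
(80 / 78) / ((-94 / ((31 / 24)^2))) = -4805 / 263952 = -0.02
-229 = -229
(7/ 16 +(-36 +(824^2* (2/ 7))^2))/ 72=522685270.00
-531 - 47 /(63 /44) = -35521 /63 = -563.83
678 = 678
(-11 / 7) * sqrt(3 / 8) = -11 * sqrt(6) / 28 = -0.96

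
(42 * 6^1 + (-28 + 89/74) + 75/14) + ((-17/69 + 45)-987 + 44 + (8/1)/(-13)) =-155261906/232323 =-668.30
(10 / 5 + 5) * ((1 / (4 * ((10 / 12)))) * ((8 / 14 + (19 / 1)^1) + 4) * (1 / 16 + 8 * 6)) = 76131 / 32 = 2379.09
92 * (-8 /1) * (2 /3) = -1472 /3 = -490.67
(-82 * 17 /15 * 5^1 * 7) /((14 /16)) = -11152 /3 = -3717.33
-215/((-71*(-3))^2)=-215/45369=-0.00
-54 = -54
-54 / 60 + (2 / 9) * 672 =4453 / 30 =148.43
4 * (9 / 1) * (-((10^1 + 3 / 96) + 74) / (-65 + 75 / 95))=459819 / 9760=47.11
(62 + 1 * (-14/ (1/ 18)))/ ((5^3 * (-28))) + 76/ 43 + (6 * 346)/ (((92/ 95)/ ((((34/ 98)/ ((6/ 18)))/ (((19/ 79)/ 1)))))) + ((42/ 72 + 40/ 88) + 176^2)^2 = 20256491021040641069/ 21109611600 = 959586154.63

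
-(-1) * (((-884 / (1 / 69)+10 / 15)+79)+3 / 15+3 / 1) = -913697 / 15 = -60913.13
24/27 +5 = 53/9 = 5.89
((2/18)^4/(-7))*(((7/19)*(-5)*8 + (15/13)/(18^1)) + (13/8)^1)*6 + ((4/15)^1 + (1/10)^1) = 83575841/226879380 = 0.37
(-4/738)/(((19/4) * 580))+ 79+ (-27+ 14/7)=54896128/1016595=54.00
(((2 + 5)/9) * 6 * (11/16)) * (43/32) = 3311/768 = 4.31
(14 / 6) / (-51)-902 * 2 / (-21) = 91955 / 1071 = 85.86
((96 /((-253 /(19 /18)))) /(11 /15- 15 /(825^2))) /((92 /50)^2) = -32656250 /202422379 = -0.16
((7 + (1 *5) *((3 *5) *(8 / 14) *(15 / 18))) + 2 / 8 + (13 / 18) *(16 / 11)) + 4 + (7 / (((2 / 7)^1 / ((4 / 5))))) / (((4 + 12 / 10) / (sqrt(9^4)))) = 12732329 / 36036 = 353.32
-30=-30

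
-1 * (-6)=6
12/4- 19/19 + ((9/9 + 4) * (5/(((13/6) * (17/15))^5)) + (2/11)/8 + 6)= 192590976680653/23196050464444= 8.30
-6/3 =-2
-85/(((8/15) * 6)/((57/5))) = -4845/16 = -302.81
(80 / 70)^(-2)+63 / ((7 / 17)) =9841 / 64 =153.77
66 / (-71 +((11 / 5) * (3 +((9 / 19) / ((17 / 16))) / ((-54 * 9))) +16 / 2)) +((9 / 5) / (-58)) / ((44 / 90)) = -387145089 / 313820716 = -1.23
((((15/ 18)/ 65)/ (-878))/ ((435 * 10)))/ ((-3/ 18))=1/ 49650900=0.00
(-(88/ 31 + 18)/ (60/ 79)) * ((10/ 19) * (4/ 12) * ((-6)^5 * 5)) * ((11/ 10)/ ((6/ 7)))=7445592/ 31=240180.39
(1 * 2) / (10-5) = 2 / 5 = 0.40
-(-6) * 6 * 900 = 32400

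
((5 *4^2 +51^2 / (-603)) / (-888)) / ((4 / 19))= -96349 / 237984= -0.40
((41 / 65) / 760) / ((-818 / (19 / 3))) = -41 / 6380400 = -0.00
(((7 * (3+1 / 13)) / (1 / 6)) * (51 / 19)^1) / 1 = 85680 / 247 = 346.88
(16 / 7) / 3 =16 / 21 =0.76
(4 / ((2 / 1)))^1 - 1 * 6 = -4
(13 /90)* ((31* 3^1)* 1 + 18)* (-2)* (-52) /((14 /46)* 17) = 322.28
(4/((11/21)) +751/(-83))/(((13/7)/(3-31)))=252644/11869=21.29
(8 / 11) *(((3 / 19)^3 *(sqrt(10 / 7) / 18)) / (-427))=-12 *sqrt(70) / 225517061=-0.00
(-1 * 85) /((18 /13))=-1105 /18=-61.39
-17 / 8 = -2.12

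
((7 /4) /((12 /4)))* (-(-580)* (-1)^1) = -1015 /3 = -338.33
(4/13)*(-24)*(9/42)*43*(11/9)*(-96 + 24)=544896/91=5987.87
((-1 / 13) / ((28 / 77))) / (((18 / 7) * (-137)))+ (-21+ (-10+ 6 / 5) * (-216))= 1205252953 / 641160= 1879.80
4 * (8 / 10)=16 / 5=3.20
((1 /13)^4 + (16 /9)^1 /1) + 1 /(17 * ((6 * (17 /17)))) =15623173 /8739666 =1.79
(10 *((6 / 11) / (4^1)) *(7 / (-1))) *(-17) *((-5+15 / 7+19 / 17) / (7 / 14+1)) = -2070 / 11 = -188.18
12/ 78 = 2/ 13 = 0.15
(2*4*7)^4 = 9834496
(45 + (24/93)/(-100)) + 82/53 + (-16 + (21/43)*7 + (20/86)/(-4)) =119767909/3532450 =33.91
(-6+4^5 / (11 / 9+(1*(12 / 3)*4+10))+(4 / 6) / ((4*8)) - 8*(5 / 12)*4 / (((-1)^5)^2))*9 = 645759 / 3920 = 164.73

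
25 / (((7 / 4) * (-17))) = -0.84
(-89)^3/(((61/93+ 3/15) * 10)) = -65562117/796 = -82364.47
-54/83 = -0.65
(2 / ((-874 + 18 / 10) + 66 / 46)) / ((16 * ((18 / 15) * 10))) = -115 / 9613248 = -0.00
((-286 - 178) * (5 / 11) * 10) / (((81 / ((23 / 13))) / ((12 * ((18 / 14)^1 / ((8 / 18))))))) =-1600800 / 1001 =-1599.20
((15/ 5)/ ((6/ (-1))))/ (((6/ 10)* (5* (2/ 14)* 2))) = -7/ 12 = -0.58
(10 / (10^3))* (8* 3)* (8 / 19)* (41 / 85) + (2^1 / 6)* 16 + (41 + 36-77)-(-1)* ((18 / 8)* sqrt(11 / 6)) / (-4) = 651904 / 121125-3* sqrt(66) / 32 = 4.62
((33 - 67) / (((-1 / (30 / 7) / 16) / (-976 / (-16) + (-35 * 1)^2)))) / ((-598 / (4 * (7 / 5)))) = -8395008 / 299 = -28076.95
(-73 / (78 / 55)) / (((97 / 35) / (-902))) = 63376775 / 3783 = 16753.05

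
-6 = -6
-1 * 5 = -5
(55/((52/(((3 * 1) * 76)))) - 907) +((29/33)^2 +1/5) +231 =-30711763/70785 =-433.87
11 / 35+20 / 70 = 3 / 5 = 0.60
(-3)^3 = -27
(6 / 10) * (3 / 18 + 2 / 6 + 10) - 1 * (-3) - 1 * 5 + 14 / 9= 527 / 90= 5.86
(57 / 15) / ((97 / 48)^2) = 43776 / 47045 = 0.93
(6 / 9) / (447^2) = 2 / 599427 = 0.00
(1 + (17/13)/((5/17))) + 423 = 27849/65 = 428.45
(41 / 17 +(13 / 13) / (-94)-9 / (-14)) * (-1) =-17025 / 5593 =-3.04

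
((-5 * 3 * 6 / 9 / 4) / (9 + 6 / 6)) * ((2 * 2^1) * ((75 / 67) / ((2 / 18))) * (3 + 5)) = -5400 / 67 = -80.60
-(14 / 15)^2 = -196 / 225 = -0.87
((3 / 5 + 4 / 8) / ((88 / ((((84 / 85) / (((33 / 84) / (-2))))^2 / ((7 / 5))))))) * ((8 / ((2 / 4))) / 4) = 790272 / 874225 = 0.90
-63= -63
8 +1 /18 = 145 /18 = 8.06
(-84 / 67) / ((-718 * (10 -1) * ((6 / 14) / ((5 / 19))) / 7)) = 3430 / 4113063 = 0.00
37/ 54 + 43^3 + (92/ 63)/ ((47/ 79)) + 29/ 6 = 706331506/ 8883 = 79514.97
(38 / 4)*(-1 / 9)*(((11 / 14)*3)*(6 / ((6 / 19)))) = -3971 / 84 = -47.27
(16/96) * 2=0.33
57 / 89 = 0.64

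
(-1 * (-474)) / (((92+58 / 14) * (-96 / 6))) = -1659 / 5384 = -0.31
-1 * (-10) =10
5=5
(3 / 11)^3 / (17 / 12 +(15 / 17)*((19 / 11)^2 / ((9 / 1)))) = 1836 / 154693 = 0.01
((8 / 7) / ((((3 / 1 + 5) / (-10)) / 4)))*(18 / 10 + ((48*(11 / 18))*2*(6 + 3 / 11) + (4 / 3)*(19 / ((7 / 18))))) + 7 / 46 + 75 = -5432671 / 2254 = -2410.24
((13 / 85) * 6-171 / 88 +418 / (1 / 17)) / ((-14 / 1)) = -507.50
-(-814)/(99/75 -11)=-925/11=-84.09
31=31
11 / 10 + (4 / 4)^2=21 / 10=2.10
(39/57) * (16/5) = 208/95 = 2.19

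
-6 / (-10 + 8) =3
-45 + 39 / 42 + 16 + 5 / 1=-323 / 14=-23.07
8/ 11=0.73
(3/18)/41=1/246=0.00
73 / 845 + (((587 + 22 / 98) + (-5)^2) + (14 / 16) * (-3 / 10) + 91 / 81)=613.17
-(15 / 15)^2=-1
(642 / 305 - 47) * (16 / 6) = -109544 / 915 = -119.72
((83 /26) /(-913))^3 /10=-1 /233936560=-0.00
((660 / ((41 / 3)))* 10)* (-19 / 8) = -47025 / 41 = -1146.95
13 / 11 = 1.18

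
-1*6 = -6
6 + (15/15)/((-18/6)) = 17/3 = 5.67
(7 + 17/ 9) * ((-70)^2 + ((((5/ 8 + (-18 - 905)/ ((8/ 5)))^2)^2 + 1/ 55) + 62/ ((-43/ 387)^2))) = 517517681828797/ 528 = 980147124675.75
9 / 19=0.47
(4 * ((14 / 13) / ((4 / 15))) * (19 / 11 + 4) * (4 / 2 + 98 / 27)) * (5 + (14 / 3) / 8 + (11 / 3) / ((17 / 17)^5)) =688940 / 143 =4817.76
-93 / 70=-1.33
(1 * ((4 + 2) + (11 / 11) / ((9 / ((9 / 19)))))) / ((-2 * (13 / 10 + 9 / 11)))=-6325 / 4427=-1.43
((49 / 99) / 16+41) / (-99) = -64993 / 156816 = -0.41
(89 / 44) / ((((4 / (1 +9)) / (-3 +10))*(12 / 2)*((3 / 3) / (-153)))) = -902.64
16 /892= 4 /223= 0.02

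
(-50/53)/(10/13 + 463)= -650/319537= -0.00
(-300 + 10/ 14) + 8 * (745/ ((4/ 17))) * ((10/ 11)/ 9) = 1565695/ 693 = 2259.30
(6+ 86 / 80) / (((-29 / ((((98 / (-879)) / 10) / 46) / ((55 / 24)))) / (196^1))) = 1358966 / 268717625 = 0.01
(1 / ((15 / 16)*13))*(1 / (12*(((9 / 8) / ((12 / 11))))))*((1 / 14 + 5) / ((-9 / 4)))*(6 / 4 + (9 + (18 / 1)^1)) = -172672 / 405405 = -0.43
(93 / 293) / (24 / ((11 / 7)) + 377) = 1023 / 1264295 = 0.00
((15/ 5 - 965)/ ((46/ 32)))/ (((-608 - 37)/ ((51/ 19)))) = 261664/ 93955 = 2.78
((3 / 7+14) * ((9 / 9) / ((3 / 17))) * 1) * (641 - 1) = 1098880 / 21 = 52327.62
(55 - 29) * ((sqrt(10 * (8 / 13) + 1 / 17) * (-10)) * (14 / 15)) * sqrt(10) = -56 * sqrt(3034330) / 51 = -1912.71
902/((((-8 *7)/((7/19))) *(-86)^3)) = 451/48340256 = 0.00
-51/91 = -0.56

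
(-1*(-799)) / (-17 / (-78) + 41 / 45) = 934830 / 1321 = 707.67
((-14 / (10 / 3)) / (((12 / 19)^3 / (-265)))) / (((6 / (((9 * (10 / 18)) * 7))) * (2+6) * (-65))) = -17812823 / 359424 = -49.56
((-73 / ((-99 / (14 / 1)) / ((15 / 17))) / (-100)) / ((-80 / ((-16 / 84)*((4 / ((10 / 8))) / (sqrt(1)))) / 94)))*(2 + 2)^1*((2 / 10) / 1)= -54896 / 1051875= -0.05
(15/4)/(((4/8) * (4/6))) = 45/4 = 11.25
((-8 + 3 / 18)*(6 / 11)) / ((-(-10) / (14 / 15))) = -329 / 825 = -0.40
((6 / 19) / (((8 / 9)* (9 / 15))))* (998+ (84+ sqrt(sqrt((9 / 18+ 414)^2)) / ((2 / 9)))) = 405* sqrt(1658) / 304+ 24345 / 38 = 694.90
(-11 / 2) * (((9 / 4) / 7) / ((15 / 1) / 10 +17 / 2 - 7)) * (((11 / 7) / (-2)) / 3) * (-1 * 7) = -121 / 112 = -1.08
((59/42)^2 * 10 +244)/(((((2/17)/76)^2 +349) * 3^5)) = 48536563354/15607571350455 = 0.00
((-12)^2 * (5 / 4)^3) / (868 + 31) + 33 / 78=34403 / 46748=0.74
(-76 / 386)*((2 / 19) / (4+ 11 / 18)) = -72 / 16019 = -0.00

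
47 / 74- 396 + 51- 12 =-26371 / 74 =-356.36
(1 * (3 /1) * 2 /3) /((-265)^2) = 2 /70225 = 0.00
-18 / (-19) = 0.95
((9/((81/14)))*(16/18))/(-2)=-56/81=-0.69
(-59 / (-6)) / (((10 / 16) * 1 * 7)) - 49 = -4909 / 105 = -46.75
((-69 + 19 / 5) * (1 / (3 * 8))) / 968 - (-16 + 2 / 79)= 15.97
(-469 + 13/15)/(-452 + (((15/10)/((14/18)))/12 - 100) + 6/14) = 393232/463185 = 0.85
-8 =-8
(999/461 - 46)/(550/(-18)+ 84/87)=5274027/3560303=1.48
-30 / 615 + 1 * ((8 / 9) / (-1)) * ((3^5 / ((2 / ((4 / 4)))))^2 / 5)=-538012 / 205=-2624.45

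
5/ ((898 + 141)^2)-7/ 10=-7556597/ 10795210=-0.70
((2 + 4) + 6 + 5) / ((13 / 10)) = 170 / 13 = 13.08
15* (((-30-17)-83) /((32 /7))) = -6825 /16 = -426.56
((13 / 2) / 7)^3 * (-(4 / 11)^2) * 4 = -17576 / 41503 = -0.42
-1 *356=-356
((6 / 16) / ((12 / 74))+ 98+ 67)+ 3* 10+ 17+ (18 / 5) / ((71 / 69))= 1237167 / 5680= 217.81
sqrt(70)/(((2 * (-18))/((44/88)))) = -0.12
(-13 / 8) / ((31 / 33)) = -429 / 248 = -1.73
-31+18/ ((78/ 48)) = -259/ 13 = -19.92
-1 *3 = -3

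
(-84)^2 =7056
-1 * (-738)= 738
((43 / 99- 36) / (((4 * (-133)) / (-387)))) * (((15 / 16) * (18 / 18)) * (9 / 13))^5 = -2.98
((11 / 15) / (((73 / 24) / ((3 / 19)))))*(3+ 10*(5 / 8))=2442 / 6935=0.35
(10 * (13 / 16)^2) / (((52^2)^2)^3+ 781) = 845 / 50032256830240024790656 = 0.00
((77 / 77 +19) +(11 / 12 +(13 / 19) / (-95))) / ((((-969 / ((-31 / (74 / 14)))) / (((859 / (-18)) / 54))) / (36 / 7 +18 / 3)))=-1.25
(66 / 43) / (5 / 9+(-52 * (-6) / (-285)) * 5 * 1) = -11286 / 36163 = -0.31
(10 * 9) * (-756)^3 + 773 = -38887308667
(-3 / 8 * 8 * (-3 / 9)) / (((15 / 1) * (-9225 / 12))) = -4 / 46125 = -0.00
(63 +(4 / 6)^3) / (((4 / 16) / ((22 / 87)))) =64.02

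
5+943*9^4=6187028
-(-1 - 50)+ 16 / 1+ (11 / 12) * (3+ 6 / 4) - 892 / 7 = -3153 / 56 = -56.30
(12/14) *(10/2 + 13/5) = 228/35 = 6.51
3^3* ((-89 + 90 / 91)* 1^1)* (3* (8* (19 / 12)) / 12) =-1369539 / 182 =-7524.94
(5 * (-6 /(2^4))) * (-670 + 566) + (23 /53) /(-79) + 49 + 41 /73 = 74748832 /305651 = 244.56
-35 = -35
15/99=5/33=0.15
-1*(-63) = 63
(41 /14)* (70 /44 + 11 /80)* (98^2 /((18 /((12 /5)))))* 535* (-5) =-762903687 /44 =-17338720.16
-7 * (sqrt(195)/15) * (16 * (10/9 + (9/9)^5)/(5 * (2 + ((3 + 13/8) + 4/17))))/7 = -41344 * sqrt(195)/629775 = -0.92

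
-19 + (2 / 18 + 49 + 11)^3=158326570 / 729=217183.22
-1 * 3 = -3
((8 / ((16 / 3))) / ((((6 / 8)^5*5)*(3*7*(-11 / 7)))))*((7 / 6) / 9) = -1792 / 360855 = -0.00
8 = 8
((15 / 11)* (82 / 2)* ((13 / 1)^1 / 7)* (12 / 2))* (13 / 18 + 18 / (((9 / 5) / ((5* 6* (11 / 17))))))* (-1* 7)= -849678.96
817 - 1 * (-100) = 917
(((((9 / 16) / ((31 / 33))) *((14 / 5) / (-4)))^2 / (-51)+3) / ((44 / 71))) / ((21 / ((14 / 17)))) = 29660033521 / 156416972800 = 0.19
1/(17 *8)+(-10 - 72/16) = -1971/136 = -14.49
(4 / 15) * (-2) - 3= -53 / 15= -3.53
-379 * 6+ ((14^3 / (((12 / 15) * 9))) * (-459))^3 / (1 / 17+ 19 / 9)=-204750196822693992 / 83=-2466869841237277.01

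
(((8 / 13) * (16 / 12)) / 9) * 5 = 160 / 351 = 0.46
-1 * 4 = -4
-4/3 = -1.33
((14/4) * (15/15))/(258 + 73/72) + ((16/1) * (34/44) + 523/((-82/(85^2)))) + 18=-46051.03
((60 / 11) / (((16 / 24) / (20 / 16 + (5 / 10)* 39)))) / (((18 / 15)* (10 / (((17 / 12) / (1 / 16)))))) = 7055 / 22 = 320.68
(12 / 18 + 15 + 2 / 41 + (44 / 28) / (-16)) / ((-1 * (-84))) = 215143 / 1157184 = 0.19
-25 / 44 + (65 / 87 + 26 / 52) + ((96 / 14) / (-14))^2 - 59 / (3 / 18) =-3245178785 / 9191028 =-353.08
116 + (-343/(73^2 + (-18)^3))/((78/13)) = 350431/3018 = 116.11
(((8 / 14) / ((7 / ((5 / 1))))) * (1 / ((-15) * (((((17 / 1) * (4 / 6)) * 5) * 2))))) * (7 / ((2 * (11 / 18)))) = -9 / 6545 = -0.00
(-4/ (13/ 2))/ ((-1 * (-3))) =-8/ 39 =-0.21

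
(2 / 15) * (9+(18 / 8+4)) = 61 / 30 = 2.03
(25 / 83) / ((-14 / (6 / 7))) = -75 / 4067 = -0.02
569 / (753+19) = 0.74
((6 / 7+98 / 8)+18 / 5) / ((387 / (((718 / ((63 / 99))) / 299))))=9236711 / 56699370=0.16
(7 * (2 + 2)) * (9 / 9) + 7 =35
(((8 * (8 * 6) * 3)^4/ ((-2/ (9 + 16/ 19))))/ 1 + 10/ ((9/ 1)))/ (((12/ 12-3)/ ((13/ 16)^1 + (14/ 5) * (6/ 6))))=214156807344460993/ 13680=15654737378981.07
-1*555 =-555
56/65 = 0.86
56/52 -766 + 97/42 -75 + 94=-406013/546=-743.61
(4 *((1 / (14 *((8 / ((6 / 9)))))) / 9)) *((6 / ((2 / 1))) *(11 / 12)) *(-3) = -11 / 504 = -0.02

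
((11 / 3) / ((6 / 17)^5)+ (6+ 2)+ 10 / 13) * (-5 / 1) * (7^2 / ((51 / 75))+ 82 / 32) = -20875357230355 / 82487808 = -253072.03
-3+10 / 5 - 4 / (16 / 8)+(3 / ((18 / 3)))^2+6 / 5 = -31 / 20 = -1.55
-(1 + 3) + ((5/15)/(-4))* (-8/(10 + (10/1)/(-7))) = -353/90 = -3.92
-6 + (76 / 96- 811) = -19589 / 24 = -816.21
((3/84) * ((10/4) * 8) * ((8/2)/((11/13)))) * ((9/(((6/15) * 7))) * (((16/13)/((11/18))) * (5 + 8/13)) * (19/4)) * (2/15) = 5991840/77077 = 77.74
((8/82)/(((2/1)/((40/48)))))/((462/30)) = 25/9471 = 0.00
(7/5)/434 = 1/310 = 0.00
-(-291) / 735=97 / 245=0.40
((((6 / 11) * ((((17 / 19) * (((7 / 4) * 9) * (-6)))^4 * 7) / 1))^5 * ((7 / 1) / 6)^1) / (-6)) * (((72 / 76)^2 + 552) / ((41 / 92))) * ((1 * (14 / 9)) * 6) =-116939970199382695473667123992646503608562562901901154955565241050863082396175269699 / 183508614286175387866081421277862811648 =-637245126907333211699755800000000000000000000.00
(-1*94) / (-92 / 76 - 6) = 1786 / 137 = 13.04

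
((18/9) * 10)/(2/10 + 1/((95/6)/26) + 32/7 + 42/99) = 87780/30011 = 2.92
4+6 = 10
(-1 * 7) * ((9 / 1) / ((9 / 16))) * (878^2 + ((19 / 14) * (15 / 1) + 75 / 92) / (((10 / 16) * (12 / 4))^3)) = -49645136448 / 575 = -86339367.74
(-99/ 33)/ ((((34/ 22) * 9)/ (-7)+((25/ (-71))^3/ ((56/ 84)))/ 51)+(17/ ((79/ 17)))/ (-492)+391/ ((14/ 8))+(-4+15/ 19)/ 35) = -5189813444512620/ 382906355635544789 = -0.01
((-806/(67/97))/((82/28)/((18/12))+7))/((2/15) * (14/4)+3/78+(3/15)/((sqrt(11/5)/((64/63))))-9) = 5593753226880 * sqrt(55)/167623100006711+2572665940980135/167623100006711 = 15.60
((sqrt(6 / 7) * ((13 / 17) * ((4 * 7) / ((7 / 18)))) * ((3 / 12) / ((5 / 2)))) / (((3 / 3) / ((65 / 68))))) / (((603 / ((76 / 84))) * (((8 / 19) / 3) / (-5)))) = -305045 * sqrt(42) / 7590296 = -0.26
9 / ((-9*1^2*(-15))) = 1 / 15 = 0.07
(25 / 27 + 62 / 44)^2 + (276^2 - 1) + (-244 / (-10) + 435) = 135206494637 / 1764180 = 76639.85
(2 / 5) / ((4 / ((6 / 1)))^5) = 243 / 80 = 3.04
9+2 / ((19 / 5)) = 181 / 19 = 9.53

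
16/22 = 0.73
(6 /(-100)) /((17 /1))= -3 /850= -0.00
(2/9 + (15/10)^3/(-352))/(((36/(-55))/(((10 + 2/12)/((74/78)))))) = -21367385/6137856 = -3.48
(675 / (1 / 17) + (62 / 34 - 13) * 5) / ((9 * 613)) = 194125 / 93789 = 2.07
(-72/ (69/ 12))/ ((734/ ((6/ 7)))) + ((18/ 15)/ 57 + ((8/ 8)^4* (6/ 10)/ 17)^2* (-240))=-94910986/ 324446717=-0.29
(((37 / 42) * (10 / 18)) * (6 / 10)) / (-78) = -37 / 9828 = -0.00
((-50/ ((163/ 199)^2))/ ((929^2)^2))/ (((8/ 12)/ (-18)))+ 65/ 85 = 257265422146557307/ 336424012387780313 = 0.76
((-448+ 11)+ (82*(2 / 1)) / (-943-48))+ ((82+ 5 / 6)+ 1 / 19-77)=-431.28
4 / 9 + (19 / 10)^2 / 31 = 15649 / 27900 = 0.56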